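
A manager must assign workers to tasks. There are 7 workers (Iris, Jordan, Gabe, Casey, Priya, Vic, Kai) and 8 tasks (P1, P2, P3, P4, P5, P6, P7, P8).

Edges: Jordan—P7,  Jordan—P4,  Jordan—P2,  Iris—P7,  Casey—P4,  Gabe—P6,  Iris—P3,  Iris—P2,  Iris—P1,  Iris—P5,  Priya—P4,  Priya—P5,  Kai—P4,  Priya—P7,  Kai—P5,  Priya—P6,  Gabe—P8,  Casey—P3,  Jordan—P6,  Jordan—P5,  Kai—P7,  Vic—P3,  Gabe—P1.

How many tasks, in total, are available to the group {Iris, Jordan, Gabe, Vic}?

8

The union of neighbours of {Iris, Jordan, Gabe, Vic} is {P1, P2, P3, P4, P5, P6, P7, P8}, which has 8 elements.
Since |N(S)| = 8 ≥ |S| = 4, Hall's condition holds for this subset.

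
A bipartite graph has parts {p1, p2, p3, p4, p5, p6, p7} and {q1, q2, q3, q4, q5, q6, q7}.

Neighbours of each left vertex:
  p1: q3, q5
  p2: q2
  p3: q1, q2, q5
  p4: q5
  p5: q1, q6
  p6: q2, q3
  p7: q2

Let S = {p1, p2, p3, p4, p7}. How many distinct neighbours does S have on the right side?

4

The union of neighbours of {p1, p2, p3, p4, p7} is {q1, q2, q3, q5}, which has 4 elements.
Since |N(S)| = 4 < |S| = 5, Hall's condition fails for this subset.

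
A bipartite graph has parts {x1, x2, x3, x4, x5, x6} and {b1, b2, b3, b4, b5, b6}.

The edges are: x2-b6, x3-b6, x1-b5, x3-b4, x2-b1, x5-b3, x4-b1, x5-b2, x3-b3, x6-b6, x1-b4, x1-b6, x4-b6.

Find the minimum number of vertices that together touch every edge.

5

{x1, x3, x5, b1, b6} is a vertex cover of size 5: every edge has an endpoint in this set.
No smaller cover exists because x1–b5, x2–b1, x3–b4, x4–b6, x5–b3 is a matching of size 5, and a cover must include an endpoint of each of these disjoint edges (König's theorem).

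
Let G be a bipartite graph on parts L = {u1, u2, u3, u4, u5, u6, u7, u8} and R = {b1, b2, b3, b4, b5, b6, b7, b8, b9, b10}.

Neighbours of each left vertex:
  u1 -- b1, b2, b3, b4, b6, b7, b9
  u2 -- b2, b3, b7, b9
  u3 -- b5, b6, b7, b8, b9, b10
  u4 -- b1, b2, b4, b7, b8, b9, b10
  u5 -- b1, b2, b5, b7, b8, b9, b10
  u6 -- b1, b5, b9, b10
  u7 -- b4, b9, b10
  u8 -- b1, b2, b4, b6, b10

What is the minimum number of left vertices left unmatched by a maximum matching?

0

For example, pair u1-b2, u2-b3, u3-b6, u4-b4, u5-b7, u6-b5, u7-b9, u8-b1.
All 8 left vertices are matched, so no larger matching exists.
That matches 8 of the 8, leaving 0 unmatched; no matching can do better.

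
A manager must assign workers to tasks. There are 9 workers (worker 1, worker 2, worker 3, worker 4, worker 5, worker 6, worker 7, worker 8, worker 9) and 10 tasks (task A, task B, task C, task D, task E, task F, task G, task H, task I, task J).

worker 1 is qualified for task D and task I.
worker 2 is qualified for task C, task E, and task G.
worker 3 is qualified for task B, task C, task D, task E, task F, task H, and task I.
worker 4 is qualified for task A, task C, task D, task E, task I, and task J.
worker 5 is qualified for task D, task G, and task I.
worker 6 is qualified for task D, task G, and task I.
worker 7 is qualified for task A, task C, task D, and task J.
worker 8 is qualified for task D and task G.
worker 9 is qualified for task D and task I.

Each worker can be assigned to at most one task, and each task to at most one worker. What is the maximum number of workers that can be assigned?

7

For example, pair worker 1–task I, worker 2–task E, worker 3–task F, worker 4–task A, worker 5–task G, worker 6–task D, worker 7–task J.
The set {worker 1, worker 5, worker 6, worker 8, worker 9} has only 3 neighbours ({task D, task G, task I}), so by Hall's theorem at most 7 of the 9 workers can be matched.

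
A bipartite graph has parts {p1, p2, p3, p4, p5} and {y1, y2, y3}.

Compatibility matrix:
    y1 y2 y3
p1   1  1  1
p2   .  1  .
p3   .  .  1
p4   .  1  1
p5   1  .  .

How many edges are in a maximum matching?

One maximum matching: p1-y1, p2-y2, p3-y3.
The set {p1, p2, p3, p4, p5} has only 3 neighbours ({y1, y2, y3}), so by Hall's theorem at most 3 of the 5 left vertices can be matched.

3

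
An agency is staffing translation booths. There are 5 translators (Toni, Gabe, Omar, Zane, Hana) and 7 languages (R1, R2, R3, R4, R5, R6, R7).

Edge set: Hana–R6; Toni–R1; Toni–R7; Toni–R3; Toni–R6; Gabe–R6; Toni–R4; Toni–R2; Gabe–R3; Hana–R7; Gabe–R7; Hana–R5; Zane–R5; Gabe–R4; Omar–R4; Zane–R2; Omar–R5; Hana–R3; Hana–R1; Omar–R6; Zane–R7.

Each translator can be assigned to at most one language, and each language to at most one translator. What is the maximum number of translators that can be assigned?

5

For example, pair Toni-R3, Gabe-R4, Omar-R5, Zane-R7, Hana-R6.
This saturates every translator, so 5 is the maximum.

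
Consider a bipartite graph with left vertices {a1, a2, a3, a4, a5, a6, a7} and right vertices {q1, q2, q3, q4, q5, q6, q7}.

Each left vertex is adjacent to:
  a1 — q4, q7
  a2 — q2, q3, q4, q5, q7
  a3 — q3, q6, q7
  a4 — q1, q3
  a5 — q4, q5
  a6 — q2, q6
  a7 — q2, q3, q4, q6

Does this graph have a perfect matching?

A valid assignment of size 7: a1–q4, a2–q3, a3–q7, a4–q1, a5–q5, a6–q2, a7–q6.
All 7 left vertices are covered.

Yes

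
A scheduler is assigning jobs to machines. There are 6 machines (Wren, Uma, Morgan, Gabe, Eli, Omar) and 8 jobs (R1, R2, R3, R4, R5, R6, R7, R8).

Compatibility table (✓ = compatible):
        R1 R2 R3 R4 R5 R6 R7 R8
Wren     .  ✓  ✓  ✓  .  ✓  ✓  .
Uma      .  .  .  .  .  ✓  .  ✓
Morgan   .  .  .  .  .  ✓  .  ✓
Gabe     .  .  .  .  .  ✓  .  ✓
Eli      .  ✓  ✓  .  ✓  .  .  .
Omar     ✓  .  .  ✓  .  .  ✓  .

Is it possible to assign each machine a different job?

The set {Uma, Morgan, Gabe} has only 2 neighbours ({R6, R8}), so by Hall's theorem at most 5 of the 6 machines can be matched.
Hence no matching covers every machine.

No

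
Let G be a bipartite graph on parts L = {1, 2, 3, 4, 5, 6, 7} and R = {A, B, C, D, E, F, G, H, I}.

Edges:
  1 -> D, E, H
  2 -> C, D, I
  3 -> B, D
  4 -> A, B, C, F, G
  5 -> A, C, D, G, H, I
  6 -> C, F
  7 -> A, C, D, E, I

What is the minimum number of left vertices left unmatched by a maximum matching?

One maximum matching: 1→E, 2→C, 3→B, 4→G, 5→H, 6→F, 7→A.
This saturates every left vertex, so 7 is the maximum.
That matches 7 of the 7, leaving 0 unmatched; no matching can do better.

0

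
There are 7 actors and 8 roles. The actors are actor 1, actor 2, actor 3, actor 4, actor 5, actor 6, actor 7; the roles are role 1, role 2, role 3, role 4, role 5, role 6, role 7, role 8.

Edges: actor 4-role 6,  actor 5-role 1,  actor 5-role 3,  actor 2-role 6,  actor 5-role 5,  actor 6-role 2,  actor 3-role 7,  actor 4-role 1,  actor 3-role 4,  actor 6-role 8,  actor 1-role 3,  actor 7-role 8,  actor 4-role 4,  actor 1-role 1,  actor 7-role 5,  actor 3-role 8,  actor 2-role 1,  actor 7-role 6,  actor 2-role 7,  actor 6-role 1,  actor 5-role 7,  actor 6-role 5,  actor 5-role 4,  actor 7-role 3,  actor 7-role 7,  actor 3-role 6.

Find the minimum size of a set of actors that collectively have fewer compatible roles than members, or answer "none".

A matching saturating every actor exists, for instance actor 1→role 3, actor 2→role 6, actor 3→role 8, actor 4→role 4, actor 5→role 1, actor 6→role 5, actor 7→role 7.
By Hall's marriage theorem, this means |N(S)| ≥ |S| for every subset S, so no violating subset exists.

none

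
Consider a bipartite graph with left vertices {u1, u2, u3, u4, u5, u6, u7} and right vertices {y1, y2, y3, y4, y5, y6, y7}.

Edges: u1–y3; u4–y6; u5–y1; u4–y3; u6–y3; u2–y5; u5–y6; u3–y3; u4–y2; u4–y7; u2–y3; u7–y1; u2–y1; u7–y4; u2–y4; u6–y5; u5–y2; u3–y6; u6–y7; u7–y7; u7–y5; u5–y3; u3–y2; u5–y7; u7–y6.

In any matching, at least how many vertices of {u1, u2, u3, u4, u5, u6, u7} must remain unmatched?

For example, pair u1→y3, u2→y4, u3→y6, u4→y2, u5→y1, u6→y5, u7→y7.
All 7 left vertices are matched, so no larger matching exists.
That matches 7 of the 7, leaving 0 unmatched; no matching can do better.

0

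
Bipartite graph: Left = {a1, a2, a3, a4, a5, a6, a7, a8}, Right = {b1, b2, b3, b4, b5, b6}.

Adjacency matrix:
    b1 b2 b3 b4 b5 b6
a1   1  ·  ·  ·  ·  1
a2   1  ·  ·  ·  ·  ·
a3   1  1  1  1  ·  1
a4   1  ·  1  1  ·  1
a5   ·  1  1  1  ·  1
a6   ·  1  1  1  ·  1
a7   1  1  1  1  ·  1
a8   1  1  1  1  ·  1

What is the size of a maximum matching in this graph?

5

One maximum matching: a1→b6, a2→b1, a3→b2, a4→b4, a5→b3.
The set {a1, a2, a3, a4, a5, a6, a7, a8} has only 5 neighbours ({b1, b2, b3, b4, b6}), so by Hall's theorem at most 5 of the 8 left vertices can be matched.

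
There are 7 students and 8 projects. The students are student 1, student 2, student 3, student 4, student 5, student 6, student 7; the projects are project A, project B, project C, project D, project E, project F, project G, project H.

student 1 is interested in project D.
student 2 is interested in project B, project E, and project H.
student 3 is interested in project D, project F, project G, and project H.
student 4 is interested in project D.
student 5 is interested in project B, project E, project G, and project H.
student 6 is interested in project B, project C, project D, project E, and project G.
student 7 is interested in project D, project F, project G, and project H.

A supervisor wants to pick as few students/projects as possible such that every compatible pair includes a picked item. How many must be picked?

6

The 6 edges student 1–project D, student 2–project B, student 3–project H, student 5–project E, student 6–project C, student 7–project G form a matching, so any vertex cover needs at least 6 vertices (one per matched edge).
Conversely {student 2, student 3, student 5, student 6, student 7, project D} meets every edge and has exactly 6 vertices, so 6 is optimal.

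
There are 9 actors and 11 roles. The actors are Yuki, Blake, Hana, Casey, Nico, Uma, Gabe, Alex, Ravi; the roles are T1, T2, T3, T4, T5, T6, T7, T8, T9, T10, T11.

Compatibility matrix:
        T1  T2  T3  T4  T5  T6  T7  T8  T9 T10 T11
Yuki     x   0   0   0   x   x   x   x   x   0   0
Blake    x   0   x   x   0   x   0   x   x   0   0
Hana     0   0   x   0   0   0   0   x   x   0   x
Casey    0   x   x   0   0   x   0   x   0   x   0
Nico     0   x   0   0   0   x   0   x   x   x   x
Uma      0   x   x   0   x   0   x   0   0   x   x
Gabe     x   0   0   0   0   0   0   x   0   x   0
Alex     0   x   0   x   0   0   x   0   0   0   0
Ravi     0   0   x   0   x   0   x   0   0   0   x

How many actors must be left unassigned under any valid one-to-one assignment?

0

For example, pair Yuki→T5, Blake→T4, Hana→T9, Casey→T3, Nico→T11, Uma→T10, Gabe→T8, Alex→T2, Ravi→T7.
All 9 actors are matched, so no larger matching exists.
That matches 9 of the 9, leaving 0 unmatched; no matching can do better.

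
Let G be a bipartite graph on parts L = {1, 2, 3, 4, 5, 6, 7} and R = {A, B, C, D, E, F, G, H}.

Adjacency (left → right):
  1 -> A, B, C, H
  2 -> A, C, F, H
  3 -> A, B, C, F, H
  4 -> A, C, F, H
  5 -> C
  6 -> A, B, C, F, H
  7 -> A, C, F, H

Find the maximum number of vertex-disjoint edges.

One maximum matching: 1-B, 2-F, 3-A, 4-H, 5-C.
The set {1, 2, 3, 4, 5, 6, 7} has only 5 neighbours ({A, B, C, F, H}), so by Hall's theorem at most 5 of the 7 left vertices can be matched.

5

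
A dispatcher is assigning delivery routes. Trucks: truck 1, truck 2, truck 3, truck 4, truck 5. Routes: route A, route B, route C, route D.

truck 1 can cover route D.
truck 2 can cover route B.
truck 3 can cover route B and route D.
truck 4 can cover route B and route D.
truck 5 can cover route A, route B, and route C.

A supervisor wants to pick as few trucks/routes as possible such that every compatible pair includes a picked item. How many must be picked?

{truck 5, route B, route D} is a vertex cover of size 3: every edge has an endpoint in this set.
No smaller cover exists because truck 1–route D, truck 2–route B, truck 5–route C is a matching of size 3, and a cover must include an endpoint of each of these disjoint edges (König's theorem).

3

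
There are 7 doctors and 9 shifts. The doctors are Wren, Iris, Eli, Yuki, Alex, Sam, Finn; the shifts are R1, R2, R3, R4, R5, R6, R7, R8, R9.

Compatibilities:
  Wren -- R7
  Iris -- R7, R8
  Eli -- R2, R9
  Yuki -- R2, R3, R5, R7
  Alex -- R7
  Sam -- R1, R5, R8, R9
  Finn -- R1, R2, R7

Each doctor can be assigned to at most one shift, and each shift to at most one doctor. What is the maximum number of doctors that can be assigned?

6

For example, pair Wren→R7, Iris→R8, Eli→R9, Yuki→R3, Sam→R5, Finn→R2.
The set {Wren, Alex} has only 1 neighbour ({R7}), so by Hall's theorem at most 6 of the 7 doctors can be matched.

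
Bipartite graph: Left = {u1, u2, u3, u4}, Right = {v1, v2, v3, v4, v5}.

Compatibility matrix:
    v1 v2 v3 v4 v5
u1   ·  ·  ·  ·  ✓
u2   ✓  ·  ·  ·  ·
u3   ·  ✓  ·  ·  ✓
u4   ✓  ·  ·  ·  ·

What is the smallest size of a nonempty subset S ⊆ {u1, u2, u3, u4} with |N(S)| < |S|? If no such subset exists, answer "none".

2

Take S = {u2, u4}. Its neighbourhood is {v1}, so |N(S)| = 1 < |S| = 2.
No single vertex violates Hall's condition since each has at least one neighbour, so 2 is the minimum.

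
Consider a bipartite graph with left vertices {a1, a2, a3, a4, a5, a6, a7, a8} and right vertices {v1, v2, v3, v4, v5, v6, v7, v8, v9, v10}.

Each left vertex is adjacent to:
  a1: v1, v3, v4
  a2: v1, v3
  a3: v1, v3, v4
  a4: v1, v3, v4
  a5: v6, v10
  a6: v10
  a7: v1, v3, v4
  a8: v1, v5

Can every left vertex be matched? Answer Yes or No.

No

The set {a1, a2, a3, a4, a7} has only 3 neighbours ({v1, v3, v4}), so by Hall's theorem at most 6 of the 8 left vertices can be matched.
Hence no matching covers every left vertex.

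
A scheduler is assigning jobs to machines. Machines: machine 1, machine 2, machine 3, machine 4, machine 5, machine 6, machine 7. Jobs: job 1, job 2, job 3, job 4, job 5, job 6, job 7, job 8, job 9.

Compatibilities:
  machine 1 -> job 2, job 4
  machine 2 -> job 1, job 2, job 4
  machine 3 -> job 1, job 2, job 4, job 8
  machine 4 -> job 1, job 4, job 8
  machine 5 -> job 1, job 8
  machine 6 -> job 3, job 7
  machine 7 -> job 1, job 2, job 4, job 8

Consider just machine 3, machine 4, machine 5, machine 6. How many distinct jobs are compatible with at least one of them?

6

The union of neighbours of {machine 3, machine 4, machine 5, machine 6} is {job 1, job 2, job 3, job 4, job 7, job 8}, which has 6 elements.
Since |N(S)| = 6 ≥ |S| = 4, Hall's condition holds for this subset.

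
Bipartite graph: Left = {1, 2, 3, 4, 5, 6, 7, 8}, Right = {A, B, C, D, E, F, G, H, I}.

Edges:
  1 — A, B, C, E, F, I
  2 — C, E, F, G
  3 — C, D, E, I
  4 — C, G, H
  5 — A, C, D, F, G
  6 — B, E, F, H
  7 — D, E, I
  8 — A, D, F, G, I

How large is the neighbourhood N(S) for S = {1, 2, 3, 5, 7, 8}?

The union of neighbours of {1, 2, 3, 5, 7, 8} is {A, B, C, D, E, F, G, I}, which has 8 elements.
Since |N(S)| = 8 ≥ |S| = 6, Hall's condition holds for this subset.

8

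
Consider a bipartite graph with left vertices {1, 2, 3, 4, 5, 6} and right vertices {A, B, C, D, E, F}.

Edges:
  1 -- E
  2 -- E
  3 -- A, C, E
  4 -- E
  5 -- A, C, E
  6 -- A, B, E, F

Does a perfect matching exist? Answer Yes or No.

No

The set {1, 2, 4} has only 1 neighbour ({E}), so by Hall's theorem at most 4 of the 6 left vertices can be matched.
Hence no matching covers every left vertex.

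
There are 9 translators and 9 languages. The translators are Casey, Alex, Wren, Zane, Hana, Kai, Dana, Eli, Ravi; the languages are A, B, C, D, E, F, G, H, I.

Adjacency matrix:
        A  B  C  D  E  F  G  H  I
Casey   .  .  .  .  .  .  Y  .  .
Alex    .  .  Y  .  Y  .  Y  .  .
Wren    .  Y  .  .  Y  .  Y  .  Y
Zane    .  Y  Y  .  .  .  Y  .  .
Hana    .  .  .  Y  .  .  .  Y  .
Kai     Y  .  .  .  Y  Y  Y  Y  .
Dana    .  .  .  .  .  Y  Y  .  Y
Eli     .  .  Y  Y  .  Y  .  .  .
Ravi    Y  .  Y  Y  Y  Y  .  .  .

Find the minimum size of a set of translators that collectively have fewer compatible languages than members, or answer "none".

none

A matching saturating every translator exists, for instance Casey→G, Alex→C, Wren→I, Zane→B, Hana→H, Kai→E, Dana→F, Eli→D, Ravi→A.
By Hall's marriage theorem, this means |N(S)| ≥ |S| for every subset S, so no violating subset exists.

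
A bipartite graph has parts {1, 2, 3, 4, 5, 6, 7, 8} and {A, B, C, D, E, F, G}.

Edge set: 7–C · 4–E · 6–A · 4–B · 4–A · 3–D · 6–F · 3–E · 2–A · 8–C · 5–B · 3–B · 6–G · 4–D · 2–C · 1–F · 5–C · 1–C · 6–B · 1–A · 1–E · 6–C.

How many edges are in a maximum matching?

7

For example, pair 1→F, 2→A, 3→D, 4→E, 5→B, 6→G, 7→C.
The set {7, 8} has only 1 neighbour ({C}), so by Hall's theorem at most 7 of the 8 left vertices can be matched.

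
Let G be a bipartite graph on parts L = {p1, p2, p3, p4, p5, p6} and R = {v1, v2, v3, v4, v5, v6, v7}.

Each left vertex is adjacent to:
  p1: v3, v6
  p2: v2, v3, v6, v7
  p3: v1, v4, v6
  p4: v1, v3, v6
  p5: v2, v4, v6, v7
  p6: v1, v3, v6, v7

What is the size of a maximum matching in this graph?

6

One maximum matching: p1→v3, p2→v7, p3→v4, p4→v1, p5→v2, p6→v6.
All 6 left vertices are matched, so no larger matching exists.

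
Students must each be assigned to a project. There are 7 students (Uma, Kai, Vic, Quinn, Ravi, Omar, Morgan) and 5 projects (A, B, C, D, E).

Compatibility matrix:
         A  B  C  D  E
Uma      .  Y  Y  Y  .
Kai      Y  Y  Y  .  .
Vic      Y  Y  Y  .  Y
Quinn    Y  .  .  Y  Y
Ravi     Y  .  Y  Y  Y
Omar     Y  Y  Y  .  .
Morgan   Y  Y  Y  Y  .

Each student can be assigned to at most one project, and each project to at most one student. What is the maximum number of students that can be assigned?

A valid assignment of size 5: Uma-B, Kai-A, Vic-C, Quinn-D, Ravi-E.
The set {Uma, Kai, Vic, Quinn, Ravi, Omar, Morgan} has only 5 neighbours ({A, B, C, D, E}), so by Hall's theorem at most 5 of the 7 students can be matched.

5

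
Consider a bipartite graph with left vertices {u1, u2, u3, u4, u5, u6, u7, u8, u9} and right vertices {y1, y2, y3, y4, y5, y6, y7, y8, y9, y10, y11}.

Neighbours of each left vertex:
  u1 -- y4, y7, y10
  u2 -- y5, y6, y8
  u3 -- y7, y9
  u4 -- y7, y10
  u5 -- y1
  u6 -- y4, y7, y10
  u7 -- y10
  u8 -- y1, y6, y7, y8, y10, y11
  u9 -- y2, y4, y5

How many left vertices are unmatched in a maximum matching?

1

One maximum matching: u1→y4, u2→y8, u3→y9, u4→y10, u5→y1, u6→y7, u8→y6, u9→y2.
The set {u1, u4, u6, u7} has only 3 neighbours ({y10, y4, y7}), so by Hall's theorem at most 8 of the 9 left vertices can be matched.
That matches 8 of the 9, leaving 1 unmatched; no matching can do better.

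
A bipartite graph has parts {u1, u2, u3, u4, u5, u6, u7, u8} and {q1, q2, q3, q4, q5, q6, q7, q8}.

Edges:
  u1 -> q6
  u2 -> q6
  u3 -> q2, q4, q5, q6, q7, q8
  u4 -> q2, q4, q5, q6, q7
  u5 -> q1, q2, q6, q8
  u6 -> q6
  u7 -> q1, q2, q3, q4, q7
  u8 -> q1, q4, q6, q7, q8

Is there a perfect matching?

The set {u1, u2, u6} has only 1 neighbour ({q6}), so by Hall's theorem at most 6 of the 8 left vertices can be matched.
Hence no matching covers every left vertex.

No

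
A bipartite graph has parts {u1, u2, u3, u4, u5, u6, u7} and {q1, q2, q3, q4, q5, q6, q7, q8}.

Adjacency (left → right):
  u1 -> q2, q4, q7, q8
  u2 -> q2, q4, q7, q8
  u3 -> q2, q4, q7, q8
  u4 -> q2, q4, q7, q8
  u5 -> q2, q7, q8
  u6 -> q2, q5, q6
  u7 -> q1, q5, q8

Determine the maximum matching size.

For example, pair u1→q4, u2→q7, u3→q2, u4→q8, u6→q6, u7→q5.
The set {u1, u2, u3, u4, u5} has only 4 neighbours ({q2, q4, q7, q8}), so by Hall's theorem at most 6 of the 7 left vertices can be matched.

6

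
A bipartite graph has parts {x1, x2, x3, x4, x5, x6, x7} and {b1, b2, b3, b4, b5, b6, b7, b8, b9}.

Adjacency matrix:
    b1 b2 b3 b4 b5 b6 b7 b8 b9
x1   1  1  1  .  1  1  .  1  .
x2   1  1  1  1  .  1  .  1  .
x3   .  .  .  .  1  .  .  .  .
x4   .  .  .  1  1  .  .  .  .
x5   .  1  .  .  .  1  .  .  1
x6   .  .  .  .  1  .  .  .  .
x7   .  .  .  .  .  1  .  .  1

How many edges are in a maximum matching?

A valid assignment of size 6: x1→b1, x2→b8, x3→b5, x4→b4, x5→b2, x7→b6.
The set {x3, x6} has only 1 neighbour ({b5}), so by Hall's theorem at most 6 of the 7 left vertices can be matched.

6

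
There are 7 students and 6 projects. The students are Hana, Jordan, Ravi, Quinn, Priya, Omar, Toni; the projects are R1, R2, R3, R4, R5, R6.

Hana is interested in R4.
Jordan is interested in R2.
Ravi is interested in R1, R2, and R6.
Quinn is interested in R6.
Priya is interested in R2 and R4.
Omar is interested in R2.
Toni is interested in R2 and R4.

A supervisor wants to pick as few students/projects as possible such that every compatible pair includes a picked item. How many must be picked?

4

{Ravi, Quinn, R2, R4} is a vertex cover of size 4: every edge has an endpoint in this set.
No smaller cover exists because Hana–R4, Jordan–R2, Ravi–R1, Quinn–R6 is a matching of size 4, and a cover must include an endpoint of each of these disjoint edges (König's theorem).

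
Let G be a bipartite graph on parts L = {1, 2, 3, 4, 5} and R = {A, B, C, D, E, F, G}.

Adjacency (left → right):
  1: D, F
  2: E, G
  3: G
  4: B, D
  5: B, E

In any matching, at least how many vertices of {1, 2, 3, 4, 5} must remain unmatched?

0

For example, pair 1→F, 2→E, 3→G, 4→D, 5→B.
All 5 left vertices are matched, so no larger matching exists.
That matches 5 of the 5, leaving 0 unmatched; no matching can do better.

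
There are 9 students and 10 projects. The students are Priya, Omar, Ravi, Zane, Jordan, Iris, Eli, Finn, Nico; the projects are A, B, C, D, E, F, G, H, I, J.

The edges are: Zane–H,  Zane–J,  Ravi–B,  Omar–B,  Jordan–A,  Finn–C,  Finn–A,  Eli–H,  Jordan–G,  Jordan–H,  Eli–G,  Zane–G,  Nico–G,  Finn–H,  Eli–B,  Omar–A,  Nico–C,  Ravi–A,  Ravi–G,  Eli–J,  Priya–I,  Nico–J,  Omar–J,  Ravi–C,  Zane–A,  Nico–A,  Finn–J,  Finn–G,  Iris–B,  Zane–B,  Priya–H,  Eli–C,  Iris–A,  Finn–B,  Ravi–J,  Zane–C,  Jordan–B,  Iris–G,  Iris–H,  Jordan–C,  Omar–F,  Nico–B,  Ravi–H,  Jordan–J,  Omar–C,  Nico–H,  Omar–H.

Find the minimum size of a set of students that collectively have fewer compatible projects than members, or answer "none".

Take S = {Ravi, Zane, Jordan, Iris, Eli, Finn, Nico}. Its neighbourhood is {A, B, C, G, H, J}, so |N(S)| = 6 < |S| = 7.
Every subset of size less than 7 has at least as many neighbours as members, so 7 is the minimum.

7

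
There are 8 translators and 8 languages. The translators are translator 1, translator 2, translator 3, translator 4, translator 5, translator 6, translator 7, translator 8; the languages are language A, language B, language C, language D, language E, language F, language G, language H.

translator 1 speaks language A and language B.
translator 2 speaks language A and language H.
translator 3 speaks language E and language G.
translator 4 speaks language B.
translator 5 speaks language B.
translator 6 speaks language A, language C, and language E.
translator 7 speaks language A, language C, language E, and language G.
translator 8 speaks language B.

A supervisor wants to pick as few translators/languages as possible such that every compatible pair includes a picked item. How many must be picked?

The 6 edges translator 1–language A, translator 2–language H, translator 3–language E, translator 4–language B, translator 6–language C, translator 7–language G form a matching, so any vertex cover needs at least 6 vertices (one per matched edge).
Conversely {translator 1, translator 2, translator 3, translator 6, translator 7, language B} meets every edge and has exactly 6 vertices, so 6 is optimal.

6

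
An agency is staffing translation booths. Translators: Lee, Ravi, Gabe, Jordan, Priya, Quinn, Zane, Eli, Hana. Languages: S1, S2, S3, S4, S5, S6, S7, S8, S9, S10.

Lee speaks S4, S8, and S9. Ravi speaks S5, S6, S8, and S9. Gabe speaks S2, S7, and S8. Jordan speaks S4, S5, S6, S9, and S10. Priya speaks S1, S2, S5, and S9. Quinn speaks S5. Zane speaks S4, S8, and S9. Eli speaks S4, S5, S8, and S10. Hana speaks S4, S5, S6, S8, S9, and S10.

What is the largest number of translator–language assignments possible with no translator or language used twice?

A valid assignment of size 8: Lee→S9, Ravi→S8, Gabe→S2, Jordan→S6, Priya→S1, Quinn→S5, Zane→S4, Eli→S10.
The set {Lee, Ravi, Jordan, Quinn, Zane, Eli, Hana} has only 6 neighbours ({S10, S4, S5, S6, S8, S9}), so by Hall's theorem at most 8 of the 9 translators can be matched.

8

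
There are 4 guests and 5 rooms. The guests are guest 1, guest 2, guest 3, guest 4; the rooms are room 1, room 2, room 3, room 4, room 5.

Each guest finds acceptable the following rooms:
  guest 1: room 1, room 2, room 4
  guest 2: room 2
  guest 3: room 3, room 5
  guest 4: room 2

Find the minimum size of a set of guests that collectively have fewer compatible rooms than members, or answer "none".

Take S = {guest 2, guest 4}. Its neighbourhood is {room 2}, so |N(S)| = 1 < |S| = 2.
No single vertex violates Hall's condition since each has at least one neighbour, so 2 is the minimum.

2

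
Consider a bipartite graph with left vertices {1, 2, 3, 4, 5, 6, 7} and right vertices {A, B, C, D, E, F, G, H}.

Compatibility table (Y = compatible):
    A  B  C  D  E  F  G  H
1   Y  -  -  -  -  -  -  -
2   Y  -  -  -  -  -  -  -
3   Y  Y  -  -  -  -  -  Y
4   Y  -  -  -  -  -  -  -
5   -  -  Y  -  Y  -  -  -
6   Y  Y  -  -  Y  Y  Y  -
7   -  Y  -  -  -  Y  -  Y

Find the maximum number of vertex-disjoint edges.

For example, pair 1→A, 3→H, 5→E, 6→G, 7→B.
The set {1, 2, 4} has only 1 neighbour ({A}), so by Hall's theorem at most 5 of the 7 left vertices can be matched.

5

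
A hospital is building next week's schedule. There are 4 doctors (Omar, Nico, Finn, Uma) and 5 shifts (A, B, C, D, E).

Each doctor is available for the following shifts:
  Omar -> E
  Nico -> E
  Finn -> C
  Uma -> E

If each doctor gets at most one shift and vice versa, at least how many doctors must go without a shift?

One maximum matching: Omar→E, Finn→C.
The set {Omar, Nico, Uma} has only 1 neighbour ({E}), so by Hall's theorem at most 2 of the 4 doctors can be matched.
That matches 2 of the 4, leaving 2 unmatched; no matching can do better.

2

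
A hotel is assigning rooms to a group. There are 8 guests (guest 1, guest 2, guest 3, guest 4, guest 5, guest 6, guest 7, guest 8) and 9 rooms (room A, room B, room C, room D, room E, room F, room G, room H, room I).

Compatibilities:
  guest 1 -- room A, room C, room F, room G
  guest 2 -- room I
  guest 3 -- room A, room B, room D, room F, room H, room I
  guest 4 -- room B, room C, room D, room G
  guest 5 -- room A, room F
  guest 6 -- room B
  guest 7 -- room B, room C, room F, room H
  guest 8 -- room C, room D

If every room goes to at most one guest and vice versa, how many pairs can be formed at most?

8

One maximum matching: guest 1–room C, guest 2–room I, guest 3–room A, guest 4–room G, guest 5–room F, guest 6–room B, guest 7–room H, guest 8–room D.
This saturates every guest, so 8 is the maximum.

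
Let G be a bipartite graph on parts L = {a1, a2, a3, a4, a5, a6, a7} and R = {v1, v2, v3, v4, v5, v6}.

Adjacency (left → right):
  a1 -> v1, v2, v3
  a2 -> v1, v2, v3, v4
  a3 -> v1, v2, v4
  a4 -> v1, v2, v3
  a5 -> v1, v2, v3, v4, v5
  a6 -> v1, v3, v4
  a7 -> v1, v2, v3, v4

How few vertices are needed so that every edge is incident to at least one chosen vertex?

5

{a5, v1, v2, v3, v4} is a vertex cover of size 5: every edge has an endpoint in this set.
No smaller cover exists because a1–v3, a2–v4, a3–v1, a4–v2, a5–v5 is a matching of size 5, and a cover must include an endpoint of each of these disjoint edges (König's theorem).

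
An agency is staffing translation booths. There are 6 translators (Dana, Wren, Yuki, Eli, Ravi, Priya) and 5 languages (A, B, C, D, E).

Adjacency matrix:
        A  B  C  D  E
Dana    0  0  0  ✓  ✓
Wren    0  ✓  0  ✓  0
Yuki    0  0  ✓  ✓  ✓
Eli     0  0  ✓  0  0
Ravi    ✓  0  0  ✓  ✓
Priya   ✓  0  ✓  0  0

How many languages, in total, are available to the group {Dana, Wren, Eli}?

The union of neighbours of {Dana, Wren, Eli} is {B, C, D, E}, which has 4 elements.
Since |N(S)| = 4 ≥ |S| = 3, Hall's condition holds for this subset.

4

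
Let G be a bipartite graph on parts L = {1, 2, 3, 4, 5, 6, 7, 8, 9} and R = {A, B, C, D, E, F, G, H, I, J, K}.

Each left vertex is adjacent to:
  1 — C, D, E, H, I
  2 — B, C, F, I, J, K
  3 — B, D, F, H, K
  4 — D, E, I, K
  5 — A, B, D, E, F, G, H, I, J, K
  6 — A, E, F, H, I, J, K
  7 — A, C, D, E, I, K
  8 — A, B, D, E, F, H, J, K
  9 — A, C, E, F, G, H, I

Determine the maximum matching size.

One maximum matching: 1–H, 2–F, 3–B, 4–D, 5–J, 6–K, 7–E, 8–A, 9–G.
All 9 left vertices are matched, so no larger matching exists.

9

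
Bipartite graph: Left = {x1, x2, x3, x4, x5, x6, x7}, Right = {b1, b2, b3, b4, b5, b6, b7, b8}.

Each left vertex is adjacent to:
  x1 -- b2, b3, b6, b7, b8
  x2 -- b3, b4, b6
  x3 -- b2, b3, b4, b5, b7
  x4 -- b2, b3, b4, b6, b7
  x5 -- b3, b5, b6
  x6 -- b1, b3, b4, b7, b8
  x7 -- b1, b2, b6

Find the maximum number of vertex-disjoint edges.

A valid assignment of size 7: x1-b8, x2-b3, x3-b4, x4-b7, x5-b5, x6-b1, x7-b6.
All 7 left vertices are matched, so no larger matching exists.

7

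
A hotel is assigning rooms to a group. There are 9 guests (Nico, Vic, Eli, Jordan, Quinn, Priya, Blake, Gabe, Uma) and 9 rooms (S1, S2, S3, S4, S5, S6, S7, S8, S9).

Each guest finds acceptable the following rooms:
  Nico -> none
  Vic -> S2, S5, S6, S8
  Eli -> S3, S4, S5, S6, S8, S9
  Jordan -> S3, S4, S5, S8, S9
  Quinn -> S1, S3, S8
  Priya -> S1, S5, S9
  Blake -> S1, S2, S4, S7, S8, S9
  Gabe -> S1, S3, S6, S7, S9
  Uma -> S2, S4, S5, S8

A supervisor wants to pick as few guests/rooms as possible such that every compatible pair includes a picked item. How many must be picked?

{Vic, Eli, Jordan, Quinn, Priya, Blake, Gabe, Uma} is a vertex cover of size 8: every edge has an endpoint in this set.
No smaller cover exists because Vic–S5, Eli–S3, Jordan–S4, Quinn–S8, Priya–S9, Blake–S7, Gabe–S6, Uma–S2 is a matching of size 8, and a cover must include an endpoint of each of these disjoint edges (König's theorem).

8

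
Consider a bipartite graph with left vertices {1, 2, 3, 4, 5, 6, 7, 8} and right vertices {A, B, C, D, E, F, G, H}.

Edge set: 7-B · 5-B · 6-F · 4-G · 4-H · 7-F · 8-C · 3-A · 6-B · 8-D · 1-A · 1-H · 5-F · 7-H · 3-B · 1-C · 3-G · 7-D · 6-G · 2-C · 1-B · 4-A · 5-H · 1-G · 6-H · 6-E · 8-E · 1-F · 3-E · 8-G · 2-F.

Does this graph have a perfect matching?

One maximum matching: 1-A, 2-C, 3-B, 4-H, 5-F, 6-G, 7-D, 8-E.
All 8 left vertices are covered.

Yes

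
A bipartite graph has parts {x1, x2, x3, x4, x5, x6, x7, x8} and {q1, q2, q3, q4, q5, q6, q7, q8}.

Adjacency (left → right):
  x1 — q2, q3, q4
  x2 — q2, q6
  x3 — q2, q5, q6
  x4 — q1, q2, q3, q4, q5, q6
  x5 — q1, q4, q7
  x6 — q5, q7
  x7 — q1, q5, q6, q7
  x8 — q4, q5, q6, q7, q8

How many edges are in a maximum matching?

One maximum matching: x1→q3, x2→q2, x3→q5, x4→q4, x5→q1, x6→q7, x7→q6, x8→q8.
This saturates every left vertex, so 8 is the maximum.

8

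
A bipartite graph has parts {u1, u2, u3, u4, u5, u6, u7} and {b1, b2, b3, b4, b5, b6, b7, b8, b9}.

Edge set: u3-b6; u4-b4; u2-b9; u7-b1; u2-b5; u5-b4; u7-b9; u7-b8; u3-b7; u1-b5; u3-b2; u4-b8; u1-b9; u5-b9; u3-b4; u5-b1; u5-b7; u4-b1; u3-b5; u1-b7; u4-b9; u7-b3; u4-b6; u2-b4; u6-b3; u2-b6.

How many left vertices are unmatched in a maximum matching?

A valid assignment of size 7: u1-b9, u2-b6, u3-b5, u4-b1, u5-b7, u6-b3, u7-b8.
All 7 left vertices are matched, so no larger matching exists.
That matches 7 of the 7, leaving 0 unmatched; no matching can do better.

0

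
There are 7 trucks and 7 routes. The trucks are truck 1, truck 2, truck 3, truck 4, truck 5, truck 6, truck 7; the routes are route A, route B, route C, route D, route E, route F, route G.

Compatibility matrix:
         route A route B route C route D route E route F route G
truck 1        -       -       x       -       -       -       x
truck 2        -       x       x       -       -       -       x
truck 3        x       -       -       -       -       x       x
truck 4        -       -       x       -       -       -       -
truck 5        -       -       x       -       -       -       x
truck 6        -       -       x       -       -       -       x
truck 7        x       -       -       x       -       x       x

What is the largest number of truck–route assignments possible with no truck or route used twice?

One maximum matching: truck 1-route G, truck 2-route B, truck 3-route A, truck 4-route C, truck 7-route F.
The set {truck 1, truck 4, truck 5, truck 6} has only 2 neighbours ({route C, route G}), so by Hall's theorem at most 5 of the 7 trucks can be matched.

5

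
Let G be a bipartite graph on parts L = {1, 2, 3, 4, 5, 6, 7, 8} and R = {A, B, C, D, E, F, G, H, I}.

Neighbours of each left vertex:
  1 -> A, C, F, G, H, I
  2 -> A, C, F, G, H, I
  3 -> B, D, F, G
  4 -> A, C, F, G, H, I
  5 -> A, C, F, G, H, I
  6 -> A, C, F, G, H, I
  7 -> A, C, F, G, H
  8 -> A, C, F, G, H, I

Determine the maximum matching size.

For example, pair 1→C, 2→I, 3→B, 4→F, 5→H, 6→A, 7→G.
The set {1, 2, 4, 5, 6, 7, 8} has only 6 neighbours ({A, C, F, G, H, I}), so by Hall's theorem at most 7 of the 8 left vertices can be matched.

7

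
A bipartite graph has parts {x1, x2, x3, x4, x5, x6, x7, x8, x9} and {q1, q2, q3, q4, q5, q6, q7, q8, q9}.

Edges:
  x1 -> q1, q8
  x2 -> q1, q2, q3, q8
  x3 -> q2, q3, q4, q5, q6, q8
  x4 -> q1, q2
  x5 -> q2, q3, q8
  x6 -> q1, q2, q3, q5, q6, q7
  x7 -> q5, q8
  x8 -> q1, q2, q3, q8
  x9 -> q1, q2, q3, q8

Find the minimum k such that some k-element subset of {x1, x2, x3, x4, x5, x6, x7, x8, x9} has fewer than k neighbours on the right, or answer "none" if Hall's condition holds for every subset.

Take S = {x1, x2, x4, x5, x8}. Its neighbourhood is {q1, q2, q3, q8}, so |N(S)| = 4 < |S| = 5.
Every subset of size less than 5 has at least as many neighbours as members, so 5 is the minimum.

5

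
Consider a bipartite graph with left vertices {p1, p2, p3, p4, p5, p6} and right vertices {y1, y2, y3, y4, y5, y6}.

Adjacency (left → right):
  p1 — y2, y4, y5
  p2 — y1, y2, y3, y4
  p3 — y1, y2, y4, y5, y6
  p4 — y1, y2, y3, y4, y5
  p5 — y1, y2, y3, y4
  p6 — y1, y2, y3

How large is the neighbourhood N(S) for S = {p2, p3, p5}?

6

The union of neighbours of {p2, p3, p5} is {y1, y2, y3, y4, y5, y6}, which has 6 elements.
Since |N(S)| = 6 ≥ |S| = 3, Hall's condition holds for this subset.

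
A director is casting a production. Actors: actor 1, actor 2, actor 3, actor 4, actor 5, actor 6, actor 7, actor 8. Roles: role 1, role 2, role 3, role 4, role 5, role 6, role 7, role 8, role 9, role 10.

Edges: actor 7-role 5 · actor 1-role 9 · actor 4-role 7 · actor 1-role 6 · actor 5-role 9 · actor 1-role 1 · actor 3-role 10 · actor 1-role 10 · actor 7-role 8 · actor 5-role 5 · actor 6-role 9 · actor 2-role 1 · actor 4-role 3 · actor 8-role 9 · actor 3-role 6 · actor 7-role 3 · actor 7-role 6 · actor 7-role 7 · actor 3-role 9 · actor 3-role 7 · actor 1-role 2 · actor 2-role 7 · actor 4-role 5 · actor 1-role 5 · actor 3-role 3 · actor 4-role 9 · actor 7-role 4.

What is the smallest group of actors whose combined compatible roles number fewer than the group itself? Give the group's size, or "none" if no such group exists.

Take S = {actor 6, actor 8}. Its neighbourhood is {role 9}, so |N(S)| = 1 < |S| = 2.
No single vertex violates Hall's condition since each has at least one neighbour, so 2 is the minimum.

2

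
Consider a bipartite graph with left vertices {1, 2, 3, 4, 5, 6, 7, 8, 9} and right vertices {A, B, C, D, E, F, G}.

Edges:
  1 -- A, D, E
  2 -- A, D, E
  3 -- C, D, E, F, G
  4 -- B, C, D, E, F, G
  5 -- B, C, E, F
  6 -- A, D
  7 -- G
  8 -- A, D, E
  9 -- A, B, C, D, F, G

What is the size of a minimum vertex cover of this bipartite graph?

A maximum matching has 7 edges (e.g. 1–A, 2–E, 3–F, 4–B, 5–C, 6–D, 7–G).
By König's theorem the minimum vertex cover has the same size. One such cover is {A, B, C, D, E, F, G}.

7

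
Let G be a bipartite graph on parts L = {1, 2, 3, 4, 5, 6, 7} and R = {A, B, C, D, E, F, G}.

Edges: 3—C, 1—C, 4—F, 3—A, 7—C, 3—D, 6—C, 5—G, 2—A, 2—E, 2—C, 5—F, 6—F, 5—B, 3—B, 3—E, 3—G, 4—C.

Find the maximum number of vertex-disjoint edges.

A valid assignment of size 5: 1→C, 2→E, 3→G, 4→F, 5→B.
The set {1, 4, 6, 7} has only 2 neighbours ({C, F}), so by Hall's theorem at most 5 of the 7 left vertices can be matched.

5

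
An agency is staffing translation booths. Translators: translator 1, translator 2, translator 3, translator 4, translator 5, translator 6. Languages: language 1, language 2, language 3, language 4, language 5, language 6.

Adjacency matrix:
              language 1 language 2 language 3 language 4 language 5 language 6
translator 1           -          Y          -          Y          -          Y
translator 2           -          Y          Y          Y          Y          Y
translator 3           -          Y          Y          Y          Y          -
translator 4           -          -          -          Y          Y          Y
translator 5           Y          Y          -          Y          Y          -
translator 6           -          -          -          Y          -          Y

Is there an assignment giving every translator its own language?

Yes

A valid assignment of size 6: translator 1→language 4, translator 2→language 2, translator 3→language 3, translator 4→language 5, translator 5→language 1, translator 6→language 6.
All 6 translators are covered.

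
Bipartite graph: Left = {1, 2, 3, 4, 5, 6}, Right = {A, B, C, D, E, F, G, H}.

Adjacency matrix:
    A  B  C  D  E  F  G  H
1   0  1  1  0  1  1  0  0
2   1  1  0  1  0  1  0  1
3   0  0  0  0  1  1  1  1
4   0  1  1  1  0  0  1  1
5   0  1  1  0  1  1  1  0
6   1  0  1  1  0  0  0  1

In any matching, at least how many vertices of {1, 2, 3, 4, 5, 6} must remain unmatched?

One maximum matching: 1–B, 2–A, 3–E, 4–H, 5–G, 6–C.
This saturates every left vertex, so 6 is the maximum.
That matches 6 of the 6, leaving 0 unmatched; no matching can do better.

0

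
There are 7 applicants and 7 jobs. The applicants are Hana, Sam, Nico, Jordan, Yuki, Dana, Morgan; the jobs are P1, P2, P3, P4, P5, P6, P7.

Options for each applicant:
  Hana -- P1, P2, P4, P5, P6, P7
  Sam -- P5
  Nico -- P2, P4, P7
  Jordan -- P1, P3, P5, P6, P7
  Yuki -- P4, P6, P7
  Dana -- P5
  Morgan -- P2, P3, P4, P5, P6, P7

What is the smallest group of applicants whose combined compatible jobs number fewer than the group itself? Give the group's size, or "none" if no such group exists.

2

Take S = {Sam, Dana}. Its neighbourhood is {P5}, so |N(S)| = 1 < |S| = 2.
No single vertex violates Hall's condition since each has at least one neighbour, so 2 is the minimum.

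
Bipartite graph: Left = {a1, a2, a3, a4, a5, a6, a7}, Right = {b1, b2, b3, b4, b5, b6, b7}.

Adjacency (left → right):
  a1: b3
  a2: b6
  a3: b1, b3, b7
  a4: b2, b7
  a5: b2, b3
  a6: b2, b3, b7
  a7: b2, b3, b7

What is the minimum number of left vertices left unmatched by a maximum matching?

2

A valid assignment of size 5: a1→b3, a2→b6, a3→b1, a4→b7, a5→b2.
The set {a1, a4, a5, a6, a7} has only 3 neighbours ({b2, b3, b7}), so by Hall's theorem at most 5 of the 7 left vertices can be matched.
That matches 5 of the 7, leaving 2 unmatched; no matching can do better.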